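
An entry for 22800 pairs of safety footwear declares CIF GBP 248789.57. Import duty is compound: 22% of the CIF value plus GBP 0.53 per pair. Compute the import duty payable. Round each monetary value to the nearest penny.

Import duty: GBP 66817.71

Ad valorem component: 248789.57 × 22% = 54733.71
Specific component: 22800 × 0.53 = 12084.00
Import duty = 54733.71 + 12084.00 = 66817.71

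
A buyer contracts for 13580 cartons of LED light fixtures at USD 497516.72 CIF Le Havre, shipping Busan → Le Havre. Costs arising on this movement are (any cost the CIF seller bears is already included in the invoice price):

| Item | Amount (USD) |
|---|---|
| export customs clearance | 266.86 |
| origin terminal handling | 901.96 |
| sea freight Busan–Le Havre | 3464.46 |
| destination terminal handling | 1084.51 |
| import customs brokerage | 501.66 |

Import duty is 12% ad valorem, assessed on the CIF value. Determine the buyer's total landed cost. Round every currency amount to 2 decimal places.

Total landed cost: USD 558804.90

CIF: the seller pays costs through ocean freight and marine insurance to the destination port.
Already in the invoice (seller's account under CIF): export clearance, origin terminal, freight — exclude.
The CIF price already equals the CIF value: 497516.72
Import duty = 497516.72 × 12% = 59702.01
Buyer bears: destination terminal 1084.51 + brokerage 501.66 + duty 59702.01 = 61288.18
Landed cost = invoice 497516.72 + 61288.18 = 558804.90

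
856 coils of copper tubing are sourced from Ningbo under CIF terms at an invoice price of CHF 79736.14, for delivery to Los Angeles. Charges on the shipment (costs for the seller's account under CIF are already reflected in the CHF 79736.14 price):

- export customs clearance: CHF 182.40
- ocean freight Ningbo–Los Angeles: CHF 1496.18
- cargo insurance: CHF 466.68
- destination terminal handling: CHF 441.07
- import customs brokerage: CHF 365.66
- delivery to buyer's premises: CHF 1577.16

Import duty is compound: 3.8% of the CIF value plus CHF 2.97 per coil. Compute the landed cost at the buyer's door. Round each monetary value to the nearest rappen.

CIF: the seller pays costs through ocean freight and marine insurance to the destination port.
Already in the invoice (seller's account under CIF): export clearance, freight, insurance — exclude.
The CIF price already equals the CIF value: 79736.14
Ad valorem component: 79736.14 × 3.8% = 3029.97
Specific component: 856 × 2.97 = 2542.32
Import duty = 3029.97 + 2542.32 = 5572.29
Buyer bears: destination terminal 441.07 + brokerage 365.66 + delivery 1577.16 + duty 5572.29 = 7956.18
Landed cost = invoice 79736.14 + 7956.18 = 87692.32

Total landed cost: CHF 87692.32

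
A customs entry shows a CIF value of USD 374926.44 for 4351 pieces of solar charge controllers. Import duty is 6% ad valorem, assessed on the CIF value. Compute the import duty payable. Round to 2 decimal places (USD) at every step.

Import duty: USD 22495.59

Import duty = 374926.44 × 6% = 22495.59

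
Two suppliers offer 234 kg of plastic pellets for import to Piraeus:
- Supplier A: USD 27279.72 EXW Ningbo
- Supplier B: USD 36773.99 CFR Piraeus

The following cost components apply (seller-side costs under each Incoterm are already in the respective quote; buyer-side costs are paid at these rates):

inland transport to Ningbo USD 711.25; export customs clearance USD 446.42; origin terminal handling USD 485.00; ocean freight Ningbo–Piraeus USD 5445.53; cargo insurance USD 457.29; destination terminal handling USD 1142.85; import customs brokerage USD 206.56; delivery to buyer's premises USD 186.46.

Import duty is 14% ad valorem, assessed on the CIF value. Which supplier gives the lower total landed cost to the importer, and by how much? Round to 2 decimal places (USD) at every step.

Supplier A is cheaper by USD 2742.92

Supplier A (EXW):
CIF value = EXW price + inland to port + export clearance + origin terminal + freight + insurance = 27279.72 + 711.25 + 446.42 + 485.00 + 5445.53 + 457.29 = 34825.21
Import duty = 34825.21 × 14% = 4875.53
Buyer bears (A): 711.25 + 446.42 + 485.00 + 5445.53 + 457.29 + 1142.85 + 206.56 + 186.46 = 9081.36
Landed cost (A) = invoice 27279.72 + 9081.36 + duty 4875.53 = 41236.61
Supplier B (CFR):
CIF value = CFR price + insurance = 36773.99 + 457.29 = 37231.28
Import duty = 37231.28 × 14% = 5212.38
Buyer bears (B): 457.29 + 1142.85 + 206.56 + 186.46 = 1993.16
Landed cost (B) = invoice 36773.99 + 1993.16 + duty 5212.38 = 43979.53
Difference = |41236.61 − 43979.53| = 2742.92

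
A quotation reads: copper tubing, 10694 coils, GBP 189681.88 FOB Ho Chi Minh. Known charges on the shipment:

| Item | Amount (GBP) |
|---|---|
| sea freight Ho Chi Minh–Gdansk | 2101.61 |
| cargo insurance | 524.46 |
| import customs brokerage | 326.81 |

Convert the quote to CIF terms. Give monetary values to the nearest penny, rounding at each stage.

CIF price: GBP 192307.95

Not relevant to the conversion: brokerage — on the buyer under both terms; not part of either seller's price.
From FOB to CIF, the seller additionally bears: freight, insurance.
CIF price = 189681.88 + 2101.61 + 524.46 = 192307.95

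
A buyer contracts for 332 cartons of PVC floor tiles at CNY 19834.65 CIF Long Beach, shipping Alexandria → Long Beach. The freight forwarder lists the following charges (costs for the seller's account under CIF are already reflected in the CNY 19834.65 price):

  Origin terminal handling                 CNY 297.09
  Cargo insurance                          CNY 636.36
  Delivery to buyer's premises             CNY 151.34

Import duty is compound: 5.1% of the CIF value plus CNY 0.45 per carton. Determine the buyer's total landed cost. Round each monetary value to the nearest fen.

Total landed cost: CNY 21146.96

CIF: the seller pays costs through ocean freight and marine insurance to the destination port.
Already in the invoice (seller's account under CIF): origin terminal, insurance — exclude.
The CIF price already equals the CIF value: 19834.65
Ad valorem component: 19834.65 × 5.1% = 1011.57
Specific component: 332 × 0.45 = 149.40
Import duty = 1011.57 + 149.40 = 1160.97
Buyer bears: delivery 151.34 + duty 1160.97 = 1312.31
Landed cost = invoice 19834.65 + 1312.31 = 21146.96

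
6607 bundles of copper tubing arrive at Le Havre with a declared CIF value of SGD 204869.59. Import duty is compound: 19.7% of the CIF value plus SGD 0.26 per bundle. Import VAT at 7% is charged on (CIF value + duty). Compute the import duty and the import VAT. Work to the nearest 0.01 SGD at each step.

Ad valorem component: 204869.59 × 19.7% = 40359.31
Specific component: 6607 × 0.26 = 1717.82
Import duty = 40359.31 + 1717.82 = 42077.13
VAT base = CIF + duty = 204869.59 + 42077.13 = 246946.72
Import VAT = 246946.72 × 7% = 17286.27

Import duty: SGD 42077.13; import VAT: SGD 17286.27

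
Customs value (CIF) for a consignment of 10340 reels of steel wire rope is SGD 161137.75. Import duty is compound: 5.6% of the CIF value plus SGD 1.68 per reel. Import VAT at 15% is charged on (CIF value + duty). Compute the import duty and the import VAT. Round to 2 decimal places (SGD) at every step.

Ad valorem component: 161137.75 × 5.6% = 9023.71
Specific component: 10340 × 1.68 = 17371.20
Import duty = 9023.71 + 17371.20 = 26394.91
VAT base = CIF + duty = 161137.75 + 26394.91 = 187532.66
Import VAT = 187532.66 × 15% = 28129.90

Import duty: SGD 26394.91; import VAT: SGD 28129.90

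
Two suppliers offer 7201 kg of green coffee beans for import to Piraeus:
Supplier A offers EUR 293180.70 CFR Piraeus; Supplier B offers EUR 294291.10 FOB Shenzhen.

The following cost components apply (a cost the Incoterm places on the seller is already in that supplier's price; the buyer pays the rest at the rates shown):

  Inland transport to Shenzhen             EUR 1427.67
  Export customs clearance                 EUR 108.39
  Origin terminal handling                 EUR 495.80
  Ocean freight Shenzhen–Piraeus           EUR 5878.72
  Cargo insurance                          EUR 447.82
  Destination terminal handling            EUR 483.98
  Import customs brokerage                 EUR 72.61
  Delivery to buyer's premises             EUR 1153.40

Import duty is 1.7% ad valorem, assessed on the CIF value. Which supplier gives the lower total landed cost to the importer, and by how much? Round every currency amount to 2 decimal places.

Supplier A (CFR):
CIF value = CFR price + insurance = 293180.70 + 447.82 = 293628.52
Import duty = 293628.52 × 1.7% = 4991.68
Buyer bears (A): 447.82 + 483.98 + 72.61 + 1153.40 = 2157.81
Landed cost (A) = invoice 293180.70 + 2157.81 + duty 4991.68 = 300330.19
Supplier B (FOB):
CIF value = FOB price + freight + insurance = 294291.10 + 5878.72 + 447.82 = 300617.64
Import duty = 300617.64 × 1.7% = 5110.50
Buyer bears (B): 5878.72 + 447.82 + 483.98 + 72.61 + 1153.40 = 8036.53
Landed cost (B) = invoice 294291.10 + 8036.53 + duty 5110.50 = 307438.13
Difference = |300330.19 − 307438.13| = 7107.94

Supplier A is cheaper by EUR 7107.94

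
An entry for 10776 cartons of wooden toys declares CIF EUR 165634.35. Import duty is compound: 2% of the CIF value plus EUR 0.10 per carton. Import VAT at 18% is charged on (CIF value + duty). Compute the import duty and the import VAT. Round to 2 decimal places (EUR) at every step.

Ad valorem component: 165634.35 × 2% = 3312.69
Specific component: 10776 × 0.10 = 1077.60
Import duty = 3312.69 + 1077.60 = 4390.29
VAT base = CIF + duty = 165634.35 + 4390.29 = 170024.64
Import VAT = 170024.64 × 18% = 30604.44

Import duty: EUR 4390.29; import VAT: EUR 30604.44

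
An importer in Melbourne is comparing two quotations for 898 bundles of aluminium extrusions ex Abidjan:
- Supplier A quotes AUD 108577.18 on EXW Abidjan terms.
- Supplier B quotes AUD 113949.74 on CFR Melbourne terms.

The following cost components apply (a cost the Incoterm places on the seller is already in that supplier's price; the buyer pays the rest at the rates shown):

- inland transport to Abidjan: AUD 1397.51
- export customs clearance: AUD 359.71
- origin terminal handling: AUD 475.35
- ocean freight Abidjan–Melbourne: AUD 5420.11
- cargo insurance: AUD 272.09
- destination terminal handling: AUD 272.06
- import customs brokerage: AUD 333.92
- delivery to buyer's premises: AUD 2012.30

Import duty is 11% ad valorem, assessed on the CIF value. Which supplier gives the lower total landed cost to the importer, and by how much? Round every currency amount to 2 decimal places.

Supplier B is cheaper by AUD 2530.93

Supplier A (EXW):
CIF value = EXW price + inland to port + export clearance + origin terminal + freight + insurance = 108577.18 + 1397.51 + 359.71 + 475.35 + 5420.11 + 272.09 = 116501.95
Import duty = 116501.95 × 11% = 12815.21
Buyer bears (A): 1397.51 + 359.71 + 475.35 + 5420.11 + 272.09 + 272.06 + 333.92 + 2012.30 = 10543.05
Landed cost (A) = invoice 108577.18 + 10543.05 + duty 12815.21 = 131935.44
Supplier B (CFR):
CIF value = CFR price + insurance = 113949.74 + 272.09 = 114221.83
Import duty = 114221.83 × 11% = 12564.40
Buyer bears (B): 272.09 + 272.06 + 333.92 + 2012.30 = 2890.37
Landed cost (B) = invoice 113949.74 + 2890.37 + duty 12564.40 = 129404.51
Difference = |131935.44 − 129404.51| = 2530.93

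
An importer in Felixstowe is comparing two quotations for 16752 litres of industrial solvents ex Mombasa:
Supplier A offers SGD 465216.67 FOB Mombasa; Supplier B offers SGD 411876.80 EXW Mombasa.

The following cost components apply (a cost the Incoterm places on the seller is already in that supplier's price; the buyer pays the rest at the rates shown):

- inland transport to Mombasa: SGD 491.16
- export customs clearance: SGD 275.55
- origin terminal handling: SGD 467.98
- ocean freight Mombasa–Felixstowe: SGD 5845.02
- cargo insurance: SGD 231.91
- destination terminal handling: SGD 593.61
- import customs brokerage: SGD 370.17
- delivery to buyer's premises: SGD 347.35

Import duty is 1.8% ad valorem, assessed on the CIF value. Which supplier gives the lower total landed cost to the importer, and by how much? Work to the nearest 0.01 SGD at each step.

Supplier B is cheaper by SGD 53043.07

Supplier A (FOB):
CIF value = FOB price + freight + insurance = 465216.67 + 5845.02 + 231.91 = 471293.60
Import duty = 471293.60 × 1.8% = 8483.28
Buyer bears (A): 5845.02 + 231.91 + 593.61 + 370.17 + 347.35 = 7388.06
Landed cost (A) = invoice 465216.67 + 7388.06 + duty 8483.28 = 481088.01
Supplier B (EXW):
CIF value = EXW price + inland to port + export clearance + origin terminal + freight + insurance = 411876.80 + 491.16 + 275.55 + 467.98 + 5845.02 + 231.91 = 419188.42
Import duty = 419188.42 × 1.8% = 7545.39
Buyer bears (B): 491.16 + 275.55 + 467.98 + 5845.02 + 231.91 + 593.61 + 370.17 + 347.35 = 8622.75
Landed cost (B) = invoice 411876.80 + 8622.75 + duty 7545.39 = 428044.94
Difference = |481088.01 − 428044.94| = 53043.07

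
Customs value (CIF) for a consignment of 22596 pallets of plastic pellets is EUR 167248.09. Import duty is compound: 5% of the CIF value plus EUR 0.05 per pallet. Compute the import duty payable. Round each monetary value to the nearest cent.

Ad valorem component: 167248.09 × 5% = 8362.40
Specific component: 22596 × 0.05 = 1129.80
Import duty = 8362.40 + 1129.80 = 9492.20

Import duty: EUR 9492.20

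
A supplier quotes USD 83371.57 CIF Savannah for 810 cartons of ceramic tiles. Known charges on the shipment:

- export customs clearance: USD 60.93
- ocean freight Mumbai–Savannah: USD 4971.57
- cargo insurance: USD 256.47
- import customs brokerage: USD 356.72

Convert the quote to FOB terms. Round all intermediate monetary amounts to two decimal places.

Not relevant to the conversion: export clearance — on the seller under both CIF and FOB; already in the CIF price and stays in the FOB price. brokerage — on the buyer under both terms; not part of either seller's price.
From CIF to FOB, the seller no longer bears: freight, insurance.
FOB price = 83371.57 − 4971.57 − 256.47 = 78143.53

FOB price: USD 78143.53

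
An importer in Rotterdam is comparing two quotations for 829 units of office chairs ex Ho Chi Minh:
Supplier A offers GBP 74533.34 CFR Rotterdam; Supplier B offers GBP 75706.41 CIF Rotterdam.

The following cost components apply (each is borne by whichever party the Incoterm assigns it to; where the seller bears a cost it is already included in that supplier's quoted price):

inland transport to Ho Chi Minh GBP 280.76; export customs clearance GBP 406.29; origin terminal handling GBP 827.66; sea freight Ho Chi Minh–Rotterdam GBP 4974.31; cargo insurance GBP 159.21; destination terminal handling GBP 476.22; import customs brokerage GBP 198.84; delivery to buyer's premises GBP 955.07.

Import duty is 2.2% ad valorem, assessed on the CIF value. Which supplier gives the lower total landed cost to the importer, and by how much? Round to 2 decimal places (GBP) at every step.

Supplier A (CFR):
CIF value = CFR price + insurance = 74533.34 + 159.21 = 74692.55
Import duty = 74692.55 × 2.2% = 1643.24
Buyer bears (A): 159.21 + 476.22 + 198.84 + 955.07 = 1789.34
Landed cost (A) = invoice 74533.34 + 1789.34 + duty 1643.24 = 77965.92
Supplier B (CIF):
The CIF price already equals the CIF value: 75706.41
Import duty = 75706.41 × 2.2% = 1665.54
Buyer bears (B): 476.22 + 198.84 + 955.07 = 1630.13
Landed cost (B) = invoice 75706.41 + 1630.13 + duty 1665.54 = 79002.08
Difference = |77965.92 − 79002.08| = 1036.16

Supplier A is cheaper by GBP 1036.16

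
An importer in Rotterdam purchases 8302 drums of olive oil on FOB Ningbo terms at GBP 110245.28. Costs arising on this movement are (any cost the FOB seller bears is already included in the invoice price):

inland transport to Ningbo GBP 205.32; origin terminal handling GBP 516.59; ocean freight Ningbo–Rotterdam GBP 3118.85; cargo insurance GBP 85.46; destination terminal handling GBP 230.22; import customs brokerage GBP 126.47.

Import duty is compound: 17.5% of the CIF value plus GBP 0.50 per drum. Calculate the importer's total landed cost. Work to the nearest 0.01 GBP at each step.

FOB: the seller bears costs until goods are on board at the origin port; the buyer bears freight, insurance and all costs thereafter.
Already in the invoice (seller's account under FOB): inland to port, origin terminal — exclude.
CIF value = FOB price + freight + insurance = 110245.28 + 3118.85 + 85.46 = 113449.59
Ad valorem component: 113449.59 × 17.5% = 19853.68
Specific component: 8302 × 0.50 = 4151.00
Import duty = 19853.68 + 4151.00 = 24004.68
Buyer bears: freight 3118.85 + insurance 85.46 + destination terminal 230.22 + brokerage 126.47 + duty 24004.68 = 27565.68
Landed cost = invoice 110245.28 + 27565.68 = 137810.96

Total landed cost: GBP 137810.96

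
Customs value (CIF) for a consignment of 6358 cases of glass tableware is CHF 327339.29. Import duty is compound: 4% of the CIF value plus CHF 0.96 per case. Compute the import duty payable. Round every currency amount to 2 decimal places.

Ad valorem component: 327339.29 × 4% = 13093.57
Specific component: 6358 × 0.96 = 6103.68
Import duty = 13093.57 + 6103.68 = 19197.25

Import duty: CHF 19197.25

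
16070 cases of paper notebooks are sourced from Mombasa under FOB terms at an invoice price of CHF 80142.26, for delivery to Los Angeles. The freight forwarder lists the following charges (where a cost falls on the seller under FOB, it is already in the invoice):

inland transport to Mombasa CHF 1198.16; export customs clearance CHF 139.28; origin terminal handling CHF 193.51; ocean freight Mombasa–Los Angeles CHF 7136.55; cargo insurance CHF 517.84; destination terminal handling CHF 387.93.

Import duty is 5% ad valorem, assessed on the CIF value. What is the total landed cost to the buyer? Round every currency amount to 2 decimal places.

FOB: the seller bears costs until goods are on board at the origin port; the buyer bears freight, insurance and all costs thereafter.
Already in the invoice (seller's account under FOB): inland to port, export clearance, origin terminal — exclude.
CIF value = FOB price + freight + insurance = 80142.26 + 7136.55 + 517.84 = 87796.65
Import duty = 87796.65 × 5% = 4389.83
Buyer bears: freight 7136.55 + insurance 517.84 + destination terminal 387.93 + duty 4389.83 = 12432.15
Landed cost = invoice 80142.26 + 12432.15 = 92574.41

Total landed cost: CHF 92574.41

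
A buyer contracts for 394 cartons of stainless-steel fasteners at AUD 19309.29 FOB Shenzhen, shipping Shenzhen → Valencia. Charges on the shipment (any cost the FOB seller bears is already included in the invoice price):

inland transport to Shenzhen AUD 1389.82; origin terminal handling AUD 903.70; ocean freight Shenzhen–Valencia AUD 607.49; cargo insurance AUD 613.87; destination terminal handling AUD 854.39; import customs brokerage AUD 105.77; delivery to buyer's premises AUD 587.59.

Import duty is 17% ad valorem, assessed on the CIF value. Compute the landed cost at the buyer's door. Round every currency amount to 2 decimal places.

Total landed cost: AUD 25568.61

FOB: the seller bears costs until goods are on board at the origin port; the buyer bears freight, insurance and all costs thereafter.
Already in the invoice (seller's account under FOB): inland to port, origin terminal — exclude.
CIF value = FOB price + freight + insurance = 19309.29 + 607.49 + 613.87 = 20530.65
Import duty = 20530.65 × 17% = 3490.21
Buyer bears: freight 607.49 + insurance 613.87 + destination terminal 854.39 + brokerage 105.77 + delivery 587.59 + duty 3490.21 = 6259.32
Landed cost = invoice 19309.29 + 6259.32 = 25568.61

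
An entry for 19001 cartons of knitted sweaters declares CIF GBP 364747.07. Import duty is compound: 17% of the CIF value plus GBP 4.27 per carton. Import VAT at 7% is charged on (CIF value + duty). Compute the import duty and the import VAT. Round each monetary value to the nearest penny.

Ad valorem component: 364747.07 × 17% = 62007.00
Specific component: 19001 × 4.27 = 81134.27
Import duty = 62007.00 + 81134.27 = 143141.27
VAT base = CIF + duty = 364747.07 + 143141.27 = 507888.34
Import VAT = 507888.34 × 7% = 35552.18

Import duty: GBP 143141.27; import VAT: GBP 35552.18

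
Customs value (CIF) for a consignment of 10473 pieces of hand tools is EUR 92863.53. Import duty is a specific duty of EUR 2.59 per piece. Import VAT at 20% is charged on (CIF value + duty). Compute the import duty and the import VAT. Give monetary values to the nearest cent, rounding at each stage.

Import duty = 10473 × 2.59 = 27125.07
VAT base = CIF + duty = 92863.53 + 27125.07 = 119988.60
Import VAT = 119988.60 × 20% = 23997.72

Import duty: EUR 27125.07; import VAT: EUR 23997.72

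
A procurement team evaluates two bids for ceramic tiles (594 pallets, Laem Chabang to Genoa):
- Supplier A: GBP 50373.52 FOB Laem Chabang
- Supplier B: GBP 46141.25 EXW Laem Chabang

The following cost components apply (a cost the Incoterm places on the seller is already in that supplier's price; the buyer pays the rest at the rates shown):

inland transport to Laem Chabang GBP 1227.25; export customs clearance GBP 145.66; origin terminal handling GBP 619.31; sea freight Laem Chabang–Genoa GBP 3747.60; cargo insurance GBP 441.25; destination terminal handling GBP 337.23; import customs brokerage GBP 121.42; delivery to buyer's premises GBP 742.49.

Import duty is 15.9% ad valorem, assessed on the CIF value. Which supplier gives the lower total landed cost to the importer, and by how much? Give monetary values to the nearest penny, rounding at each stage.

Supplier A (FOB):
CIF value = FOB price + freight + insurance = 50373.52 + 3747.60 + 441.25 = 54562.37
Import duty = 54562.37 × 15.9% = 8675.42
Buyer bears (A): 3747.60 + 441.25 + 337.23 + 121.42 + 742.49 = 5389.99
Landed cost (A) = invoice 50373.52 + 5389.99 + duty 8675.42 = 64438.93
Supplier B (EXW):
CIF value = EXW price + inland to port + export clearance + origin terminal + freight + insurance = 46141.25 + 1227.25 + 145.66 + 619.31 + 3747.60 + 441.25 = 52322.32
Import duty = 52322.32 × 15.9% = 8319.25
Buyer bears (B): 1227.25 + 145.66 + 619.31 + 3747.60 + 441.25 + 337.23 + 121.42 + 742.49 = 7382.21
Landed cost (B) = invoice 46141.25 + 7382.21 + duty 8319.25 = 61842.71
Difference = |64438.93 − 61842.71| = 2596.22

Supplier B is cheaper by GBP 2596.22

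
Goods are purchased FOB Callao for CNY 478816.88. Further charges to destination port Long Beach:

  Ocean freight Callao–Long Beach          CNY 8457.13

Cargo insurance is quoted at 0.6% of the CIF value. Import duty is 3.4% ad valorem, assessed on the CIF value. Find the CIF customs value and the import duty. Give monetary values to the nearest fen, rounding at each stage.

Let C be the CIF value. C = FOB price + freight + 0.6% × C
C − 0.6% × C = 478816.88 + 8457.13
0.994 × C = 487274.01
C = 487274.01 / 0.994 = 490215.30
Insurance premium = 0.6% × 490215.30 = 2941.29
Import duty = 490215.30 × 3.4% = 16667.32

CIF value: CNY 490215.30; import duty: CNY 16667.32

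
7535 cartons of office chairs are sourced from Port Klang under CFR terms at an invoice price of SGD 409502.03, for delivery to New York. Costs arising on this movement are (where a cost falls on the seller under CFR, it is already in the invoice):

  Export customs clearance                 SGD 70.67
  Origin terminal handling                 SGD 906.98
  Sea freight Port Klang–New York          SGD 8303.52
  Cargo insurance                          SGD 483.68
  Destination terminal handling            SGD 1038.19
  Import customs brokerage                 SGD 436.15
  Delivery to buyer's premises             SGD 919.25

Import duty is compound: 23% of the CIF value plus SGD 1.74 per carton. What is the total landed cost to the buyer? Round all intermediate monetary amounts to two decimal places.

CFR: the seller pays costs through ocean freight to the destination port, but not insurance.
Already in the invoice (seller's account under CFR): export clearance, origin terminal, freight — exclude.
CIF value = CFR price + insurance = 409502.03 + 483.68 = 409985.71
Ad valorem component: 409985.71 × 23% = 94296.71
Specific component: 7535 × 1.74 = 13110.90
Import duty = 94296.71 + 13110.90 = 107407.61
Buyer bears: insurance 483.68 + destination terminal 1038.19 + brokerage 436.15 + delivery 919.25 + duty 107407.61 = 110284.88
Landed cost = invoice 409502.03 + 110284.88 = 519786.91

Total landed cost: SGD 519786.91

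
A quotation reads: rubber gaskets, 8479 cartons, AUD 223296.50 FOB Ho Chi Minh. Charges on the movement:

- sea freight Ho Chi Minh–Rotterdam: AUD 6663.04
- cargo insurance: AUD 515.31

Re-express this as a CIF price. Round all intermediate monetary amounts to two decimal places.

CIF price: AUD 230474.85

From FOB to CIF, the seller additionally bears: freight, insurance.
CIF price = 223296.50 + 6663.04 + 515.31 = 230474.85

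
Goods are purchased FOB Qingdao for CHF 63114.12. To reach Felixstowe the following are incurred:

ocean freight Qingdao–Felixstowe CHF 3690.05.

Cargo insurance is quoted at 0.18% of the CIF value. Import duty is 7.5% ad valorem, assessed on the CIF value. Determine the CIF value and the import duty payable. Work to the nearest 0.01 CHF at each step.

CIF value: CHF 66924.63; import duty: CHF 5019.35

Let C be the CIF value. C = FOB price + freight + 0.18% × C
C − 0.18% × C = 63114.12 + 3690.05
0.9982 × C = 66804.17
C = 66804.17 / 0.9982 = 66924.63
Insurance premium = 0.18% × 66924.63 = 120.46
Import duty = 66924.63 × 7.5% = 5019.35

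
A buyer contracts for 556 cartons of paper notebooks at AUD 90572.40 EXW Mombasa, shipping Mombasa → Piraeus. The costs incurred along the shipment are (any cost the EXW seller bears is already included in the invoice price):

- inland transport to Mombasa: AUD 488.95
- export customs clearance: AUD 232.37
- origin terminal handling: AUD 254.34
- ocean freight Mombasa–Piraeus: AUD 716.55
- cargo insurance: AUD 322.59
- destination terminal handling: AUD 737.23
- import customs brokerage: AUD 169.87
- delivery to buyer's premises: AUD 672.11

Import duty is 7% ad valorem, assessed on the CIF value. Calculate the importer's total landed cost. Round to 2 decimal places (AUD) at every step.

Total landed cost: AUD 100647.51

EXW: the seller makes goods available at their premises; the buyer bears all onward costs.
CIF value = EXW price + inland to port + export clearance + origin terminal + freight + insurance = 90572.40 + 488.95 + 232.37 + 254.34 + 716.55 + 322.59 = 92587.20
Import duty = 92587.20 × 7% = 6481.10
Buyer bears: inland to port 488.95 + export clearance 232.37 + origin terminal 254.34 + freight 716.55 + insurance 322.59 + destination terminal 737.23 + brokerage 169.87 + delivery 672.11 + duty 6481.10 = 10075.11
Landed cost = invoice 90572.40 + 10075.11 = 100647.51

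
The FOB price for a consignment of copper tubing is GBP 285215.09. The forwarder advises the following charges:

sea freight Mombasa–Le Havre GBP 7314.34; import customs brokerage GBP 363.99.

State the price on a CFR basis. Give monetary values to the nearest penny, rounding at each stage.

Not relevant to the conversion: brokerage — on the buyer under both terms; not part of either seller's price.
From FOB to CFR, the seller additionally bears: freight.
CFR price = 285215.09 + 7314.34 = 292529.43

CFR price: GBP 292529.43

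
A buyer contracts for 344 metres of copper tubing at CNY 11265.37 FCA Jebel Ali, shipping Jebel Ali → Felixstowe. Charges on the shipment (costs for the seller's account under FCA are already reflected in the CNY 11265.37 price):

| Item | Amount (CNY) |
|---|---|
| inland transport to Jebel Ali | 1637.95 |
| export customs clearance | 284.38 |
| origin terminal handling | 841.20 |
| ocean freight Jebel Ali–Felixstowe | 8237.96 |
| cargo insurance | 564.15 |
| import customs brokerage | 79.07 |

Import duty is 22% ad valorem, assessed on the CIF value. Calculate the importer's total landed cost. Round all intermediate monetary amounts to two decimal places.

FCA: the seller delivers export-cleared goods to the carrier; the buyer bears costs from that point.
Already in the invoice (seller's account under FCA): inland to port, export clearance — exclude.
CIF value = FCA price + origin terminal + freight + insurance = 11265.37 + 841.20 + 8237.96 + 564.15 = 20908.68
Import duty = 20908.68 × 22% = 4599.91
Buyer bears: origin terminal 841.20 + freight 8237.96 + insurance 564.15 + brokerage 79.07 + duty 4599.91 = 14322.29
Landed cost = invoice 11265.37 + 14322.29 = 25587.66

Total landed cost: CNY 25587.66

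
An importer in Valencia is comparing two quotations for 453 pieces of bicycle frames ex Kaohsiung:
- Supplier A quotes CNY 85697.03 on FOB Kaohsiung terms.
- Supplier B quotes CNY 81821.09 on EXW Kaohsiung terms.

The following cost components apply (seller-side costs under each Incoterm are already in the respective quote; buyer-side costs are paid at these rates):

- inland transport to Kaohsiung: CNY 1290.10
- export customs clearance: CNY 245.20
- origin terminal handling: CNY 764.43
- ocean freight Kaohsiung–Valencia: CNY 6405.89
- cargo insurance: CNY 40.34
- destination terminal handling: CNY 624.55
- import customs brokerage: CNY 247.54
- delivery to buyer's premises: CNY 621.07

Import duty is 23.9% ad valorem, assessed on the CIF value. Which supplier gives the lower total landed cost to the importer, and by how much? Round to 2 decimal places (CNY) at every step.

Supplier A (FOB):
CIF value = FOB price + freight + insurance = 85697.03 + 6405.89 + 40.34 = 92143.26
Import duty = 92143.26 × 23.9% = 22022.24
Buyer bears (A): 6405.89 + 40.34 + 624.55 + 247.54 + 621.07 = 7939.39
Landed cost (A) = invoice 85697.03 + 7939.39 + duty 22022.24 = 115658.66
Supplier B (EXW):
CIF value = EXW price + inland to port + export clearance + origin terminal + freight + insurance = 81821.09 + 1290.10 + 245.20 + 764.43 + 6405.89 + 40.34 = 90567.05
Import duty = 90567.05 × 23.9% = 21645.52
Buyer bears (B): 1290.10 + 245.20 + 764.43 + 6405.89 + 40.34 + 624.55 + 247.54 + 621.07 = 10239.12
Landed cost (B) = invoice 81821.09 + 10239.12 + duty 21645.52 = 113705.73
Difference = |115658.66 − 113705.73| = 1952.93

Supplier B is cheaper by CNY 1952.93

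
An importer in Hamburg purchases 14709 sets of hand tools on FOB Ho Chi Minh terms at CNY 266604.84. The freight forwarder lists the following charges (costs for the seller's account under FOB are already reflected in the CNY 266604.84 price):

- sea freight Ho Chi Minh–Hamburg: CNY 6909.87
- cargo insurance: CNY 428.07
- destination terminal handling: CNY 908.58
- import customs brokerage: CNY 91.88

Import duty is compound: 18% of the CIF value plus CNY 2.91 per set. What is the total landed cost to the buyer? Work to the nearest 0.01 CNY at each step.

Total landed cost: CNY 367056.13

FOB: the seller bears costs until goods are on board at the origin port; the buyer bears freight, insurance and all costs thereafter.
CIF value = FOB price + freight + insurance = 266604.84 + 6909.87 + 428.07 = 273942.78
Ad valorem component: 273942.78 × 18% = 49309.70
Specific component: 14709 × 2.91 = 42803.19
Import duty = 49309.70 + 42803.19 = 92112.89
Buyer bears: freight 6909.87 + insurance 428.07 + destination terminal 908.58 + brokerage 91.88 + duty 92112.89 = 100451.29
Landed cost = invoice 266604.84 + 100451.29 = 367056.13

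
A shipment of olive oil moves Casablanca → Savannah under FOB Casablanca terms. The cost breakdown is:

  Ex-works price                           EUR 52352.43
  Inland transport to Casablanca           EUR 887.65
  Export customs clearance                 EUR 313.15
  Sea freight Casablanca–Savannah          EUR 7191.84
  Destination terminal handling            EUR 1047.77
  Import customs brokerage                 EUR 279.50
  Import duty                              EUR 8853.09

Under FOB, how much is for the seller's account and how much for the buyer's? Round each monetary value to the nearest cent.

FOB: the seller bears costs until goods are on board at the origin port; the buyer bears freight, insurance and all costs thereafter.
Seller's account: goods 52352.43 + inland to port 887.65 + export clearance 313.15 = 53553.23
Buyer's account: freight 7191.84 + destination terminal 1047.77 + brokerage 279.50 + duty 8853.09 = 17372.20

Seller: EUR 53553.23; buyer: EUR 17372.20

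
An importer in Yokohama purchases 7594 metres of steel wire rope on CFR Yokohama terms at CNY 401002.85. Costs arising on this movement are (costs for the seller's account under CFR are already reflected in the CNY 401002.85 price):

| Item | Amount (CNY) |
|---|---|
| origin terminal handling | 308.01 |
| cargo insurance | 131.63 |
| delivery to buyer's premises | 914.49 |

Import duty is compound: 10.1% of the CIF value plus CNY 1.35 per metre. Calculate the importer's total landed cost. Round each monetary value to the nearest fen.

CFR: the seller pays costs through ocean freight to the destination port, but not insurance.
Already in the invoice (seller's account under CFR): origin terminal — exclude.
CIF value = CFR price + insurance = 401002.85 + 131.63 = 401134.48
Ad valorem component: 401134.48 × 10.1% = 40514.58
Specific component: 7594 × 1.35 = 10251.90
Import duty = 40514.58 + 10251.90 = 50766.48
Buyer bears: insurance 131.63 + delivery 914.49 + duty 50766.48 = 51812.60
Landed cost = invoice 401002.85 + 51812.60 = 452815.45

Total landed cost: CNY 452815.45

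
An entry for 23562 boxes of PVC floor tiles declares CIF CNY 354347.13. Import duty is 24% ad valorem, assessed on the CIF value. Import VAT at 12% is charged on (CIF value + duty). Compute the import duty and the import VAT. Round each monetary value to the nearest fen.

Import duty: CNY 85043.31; import VAT: CNY 52726.85

Import duty = 354347.13 × 24% = 85043.31
VAT base = CIF + duty = 354347.13 + 85043.31 = 439390.44
Import VAT = 439390.44 × 12% = 52726.85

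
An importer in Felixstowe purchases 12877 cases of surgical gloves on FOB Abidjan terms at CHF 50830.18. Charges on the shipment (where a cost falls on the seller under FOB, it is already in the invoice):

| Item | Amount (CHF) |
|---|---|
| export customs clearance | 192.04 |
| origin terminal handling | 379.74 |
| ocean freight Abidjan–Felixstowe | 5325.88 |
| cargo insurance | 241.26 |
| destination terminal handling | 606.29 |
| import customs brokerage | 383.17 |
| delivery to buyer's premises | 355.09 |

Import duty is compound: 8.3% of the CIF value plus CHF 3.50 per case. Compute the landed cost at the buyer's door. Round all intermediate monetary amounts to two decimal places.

FOB: the seller bears costs until goods are on board at the origin port; the buyer bears freight, insurance and all costs thereafter.
Already in the invoice (seller's account under FOB): export clearance, origin terminal — exclude.
CIF value = FOB price + freight + insurance = 50830.18 + 5325.88 + 241.26 = 56397.32
Ad valorem component: 56397.32 × 8.3% = 4680.98
Specific component: 12877 × 3.50 = 45069.50
Import duty = 4680.98 + 45069.50 = 49750.48
Buyer bears: freight 5325.88 + insurance 241.26 + destination terminal 606.29 + brokerage 383.17 + delivery 355.09 + duty 49750.48 = 56662.17
Landed cost = invoice 50830.18 + 56662.17 = 107492.35

Total landed cost: CHF 107492.35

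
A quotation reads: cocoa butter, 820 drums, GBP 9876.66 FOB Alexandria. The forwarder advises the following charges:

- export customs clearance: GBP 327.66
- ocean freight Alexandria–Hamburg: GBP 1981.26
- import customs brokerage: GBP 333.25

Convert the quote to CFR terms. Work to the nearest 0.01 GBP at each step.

Not relevant to the conversion: export clearance — on the seller under both FOB and CFR; already in the FOB price and stays in the CFR price. brokerage — on the buyer under both terms; not part of either seller's price.
From FOB to CFR, the seller additionally bears: freight.
CFR price = 9876.66 + 1981.26 = 11857.92

CFR price: GBP 11857.92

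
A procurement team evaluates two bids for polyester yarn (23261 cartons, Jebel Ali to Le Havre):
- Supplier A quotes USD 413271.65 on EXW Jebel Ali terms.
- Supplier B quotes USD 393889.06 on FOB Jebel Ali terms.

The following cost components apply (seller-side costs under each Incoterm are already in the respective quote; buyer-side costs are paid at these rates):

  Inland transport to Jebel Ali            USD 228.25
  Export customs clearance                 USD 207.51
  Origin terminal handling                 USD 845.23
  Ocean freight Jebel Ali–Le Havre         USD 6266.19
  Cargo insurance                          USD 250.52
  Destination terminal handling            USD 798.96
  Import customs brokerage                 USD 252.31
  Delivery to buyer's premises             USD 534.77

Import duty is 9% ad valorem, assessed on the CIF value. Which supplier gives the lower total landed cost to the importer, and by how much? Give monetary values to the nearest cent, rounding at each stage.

Supplier A (EXW):
CIF value = EXW price + inland to port + export clearance + origin terminal + freight + insurance = 413271.65 + 228.25 + 207.51 + 845.23 + 6266.19 + 250.52 = 421069.35
Import duty = 421069.35 × 9% = 37896.24
Buyer bears (A): 228.25 + 207.51 + 845.23 + 6266.19 + 250.52 + 798.96 + 252.31 + 534.77 = 9383.74
Landed cost (A) = invoice 413271.65 + 9383.74 + duty 37896.24 = 460551.63
Supplier B (FOB):
CIF value = FOB price + freight + insurance = 393889.06 + 6266.19 + 250.52 = 400405.77
Import duty = 400405.77 × 9% = 36036.52
Buyer bears (B): 6266.19 + 250.52 + 798.96 + 252.31 + 534.77 = 8102.75
Landed cost (B) = invoice 393889.06 + 8102.75 + duty 36036.52 = 438028.33
Difference = |460551.63 − 438028.33| = 22523.30

Supplier B is cheaper by USD 22523.30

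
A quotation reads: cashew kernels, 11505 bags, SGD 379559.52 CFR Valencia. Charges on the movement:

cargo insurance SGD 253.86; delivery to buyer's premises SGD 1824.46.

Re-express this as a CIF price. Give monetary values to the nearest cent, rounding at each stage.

CIF price: SGD 379813.38

Not relevant to the conversion: delivery — on the buyer under both terms; not part of either seller's price.
From CFR to CIF, the seller additionally bears: insurance.
CIF price = 379559.52 + 253.86 = 379813.38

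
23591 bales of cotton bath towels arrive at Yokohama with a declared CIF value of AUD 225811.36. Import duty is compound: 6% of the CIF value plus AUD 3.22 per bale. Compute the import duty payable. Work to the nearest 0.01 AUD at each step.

Import duty: AUD 89511.70

Ad valorem component: 225811.36 × 6% = 13548.68
Specific component: 23591 × 3.22 = 75963.02
Import duty = 13548.68 + 75963.02 = 89511.70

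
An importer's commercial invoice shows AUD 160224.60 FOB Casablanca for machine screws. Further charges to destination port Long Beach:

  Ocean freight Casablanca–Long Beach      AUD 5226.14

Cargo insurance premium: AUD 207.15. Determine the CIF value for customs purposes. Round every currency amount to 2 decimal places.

CIF value: AUD 165657.89

CIF = FOB price + freight + insurance
CIF = 160224.60 + 5226.14 + 207.15 = 165657.89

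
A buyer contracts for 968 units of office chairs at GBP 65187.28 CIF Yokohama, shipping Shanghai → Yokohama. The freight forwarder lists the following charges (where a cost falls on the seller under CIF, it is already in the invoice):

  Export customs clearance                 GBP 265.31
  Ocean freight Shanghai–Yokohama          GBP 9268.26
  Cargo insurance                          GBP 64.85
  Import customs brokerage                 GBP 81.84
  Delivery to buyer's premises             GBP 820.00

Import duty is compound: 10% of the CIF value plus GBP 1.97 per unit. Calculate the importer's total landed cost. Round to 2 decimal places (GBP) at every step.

CIF: the seller pays costs through ocean freight and marine insurance to the destination port.
Already in the invoice (seller's account under CIF): export clearance, freight, insurance — exclude.
The CIF price already equals the CIF value: 65187.28
Ad valorem component: 65187.28 × 10% = 6518.73
Specific component: 968 × 1.97 = 1906.96
Import duty = 6518.73 + 1906.96 = 8425.69
Buyer bears: brokerage 81.84 + delivery 820.00 + duty 8425.69 = 9327.53
Landed cost = invoice 65187.28 + 9327.53 = 74514.81

Total landed cost: GBP 74514.81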